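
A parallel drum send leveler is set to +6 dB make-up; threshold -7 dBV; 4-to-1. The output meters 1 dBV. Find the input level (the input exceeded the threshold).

1 dBV

Before make-up, the level was 1 − 6 = -5 dBV.
Post-compression overshoot = -5 − (-7) = 2 dB.
Before 4:1 compression the overshoot was 2 × 4 = 8 dB, so input = -7 + 8 = 1 dBV.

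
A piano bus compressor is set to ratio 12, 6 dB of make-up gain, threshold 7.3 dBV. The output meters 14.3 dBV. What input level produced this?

19.3 dBV

Stripping the +6 dB make-up gives 8.3 dBV at the gain stage.
The compressed level sits 8.3 − 7.3 = 1 dB over threshold.
Before 12:1 compression the overshoot was 1 × 12 = 12 dB, so input = 7.3 + 12 = 19.3 dBV.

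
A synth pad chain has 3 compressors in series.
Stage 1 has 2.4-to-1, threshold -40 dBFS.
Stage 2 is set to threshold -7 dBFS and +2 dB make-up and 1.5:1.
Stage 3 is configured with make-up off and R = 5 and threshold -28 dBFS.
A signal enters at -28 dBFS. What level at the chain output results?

-33 dBFS

Stage 1: -28 dBFS is 12 dB over -40 dBFS; at 2.4:1 that becomes 5 dB over, giving -35 dBFS.
Stage 2: -35 dBFS ≤ -7 dBFS, so stage 2 doesn't engage; make-up brings it to -33 dBFS.
Stage 3: -33 dBFS is at or below the -28 dBFS threshold — no compression; output -33 dBFS.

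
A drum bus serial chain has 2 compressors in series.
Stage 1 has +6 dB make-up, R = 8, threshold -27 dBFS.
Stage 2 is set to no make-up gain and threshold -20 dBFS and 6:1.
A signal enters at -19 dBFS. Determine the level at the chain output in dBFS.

Stage 1: overshoot 8 dB → 8/8 = 1 dB → -26 dBFS; +6 dB make-up → -20 dBFS.
Stage 2: below threshold (-20 ≤ -20); passes unchanged; output -20 dBFS.

-20 dBFS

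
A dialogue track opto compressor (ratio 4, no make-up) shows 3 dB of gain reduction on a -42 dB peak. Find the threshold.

-46 dB

Gain reduction = -42 − (-45) = 3 dB; output overshoot = GR / (R − 1) = 3 / 3 = 1 dB.
Threshold = output − output overshoot = -45 − 1 = -46 dB.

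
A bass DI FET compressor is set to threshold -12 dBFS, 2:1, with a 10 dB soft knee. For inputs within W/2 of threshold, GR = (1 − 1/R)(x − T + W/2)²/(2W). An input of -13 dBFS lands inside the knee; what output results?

x − T + W/2 = -13 − (-12) + 5 = 4.
GR = (1 − 1/2) × 4² / 20 = 0.5 × 16 / 20 = 0.4 dB.
Output = -13 − 0.4 = -13.4 dBFS.

-13.4 dBFS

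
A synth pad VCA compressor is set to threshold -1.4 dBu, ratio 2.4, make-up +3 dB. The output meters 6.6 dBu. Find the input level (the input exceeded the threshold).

10.6 dBu

Stripping the +3 dB make-up gives 3.6 dBu at the gain stage.
That's 5 dB above the -1.4 dBu threshold.
Before 2.4:1 compression the overshoot was 5 × 2.4 = 12 dB, so input = -1.4 + 12 = 10.6 dBu.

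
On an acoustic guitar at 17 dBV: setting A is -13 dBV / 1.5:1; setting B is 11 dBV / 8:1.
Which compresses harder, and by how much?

A: GR = 30 − 30/1.5 = 10 dB.
B: GR = 6 − 6/8 = 5.25 dB.
Difference: 4.75 dB in favour of A.

A, by 4.75 dB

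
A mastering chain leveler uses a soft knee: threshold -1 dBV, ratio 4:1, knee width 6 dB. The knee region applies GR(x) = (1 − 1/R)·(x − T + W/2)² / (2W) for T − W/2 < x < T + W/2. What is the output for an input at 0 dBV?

-1 dBV

x − T + W/2 = 0 − (-1) + 3 = 4.
GR = (1 − 1/4) × 4² / 12 = 0.75 × 16 / 12 = 1 dB.
Output = 0 − 1 = -1 dBV.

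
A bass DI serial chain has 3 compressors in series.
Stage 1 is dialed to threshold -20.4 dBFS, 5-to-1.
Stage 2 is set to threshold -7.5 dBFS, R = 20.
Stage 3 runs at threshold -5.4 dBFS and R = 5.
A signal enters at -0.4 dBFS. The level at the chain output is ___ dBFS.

Stage 1: -0.4 dBFS is 20 dB over -20.4 dBFS; at 5:1 that becomes 4 dB over, giving -16.4 dBFS.
Stage 2: -16.4 dBFS ≤ -7.5 dBFS, so stage 2 doesn't engage; output -16.4 dBFS.
Stage 3: below threshold (-16.4 ≤ -5.4); passes unchanged; output -16.4 dBFS.

-16.4 dBFS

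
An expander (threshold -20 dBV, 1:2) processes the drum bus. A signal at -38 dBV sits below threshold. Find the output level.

Below threshold, a 1:2 expander applies gain = (2−1)×(T − x) of attenuation.
(2−1) × 18 = 18 dB, so output = -38 − 18 = -56 dBV.

-56 dBV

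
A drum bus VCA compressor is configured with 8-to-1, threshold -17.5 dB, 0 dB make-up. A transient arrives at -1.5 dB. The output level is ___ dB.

Overshoot: -1.5 − (-17.5) = 16 dB.
At 8:1 the overshoot is divided by 8, leaving 2 dB above threshold.
Output = -17.5 + 2 = -15.5 dB.

-15.5 dB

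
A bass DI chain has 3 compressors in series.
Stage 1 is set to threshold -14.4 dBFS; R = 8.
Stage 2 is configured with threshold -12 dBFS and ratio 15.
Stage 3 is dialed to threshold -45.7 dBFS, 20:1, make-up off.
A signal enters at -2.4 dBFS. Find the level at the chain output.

-44.06 dBFS

Stage 1: overshoot 12 dB → 12/8 = 1.5 dB → -12.9 dBFS.
Stage 2: -12.9 dBFS is at or below the -12 dBFS threshold — no compression; output -12.9 dBFS.
Stage 3: -12.9 dBFS is 32.8 dB over -45.7 dBFS; at 20:1 that becomes 1.64 dB over, giving -44.06 dBFS.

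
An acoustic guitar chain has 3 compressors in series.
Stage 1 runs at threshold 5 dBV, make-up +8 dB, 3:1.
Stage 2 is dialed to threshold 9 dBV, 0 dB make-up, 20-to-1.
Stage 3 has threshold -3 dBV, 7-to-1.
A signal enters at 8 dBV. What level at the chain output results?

Stage 1: 8 dBV is 3 dB over 5 dBV; at 3:1 that becomes 1 dB over, giving 6 dBV; +8 dB make-up → 14 dBV.
Stage 2: 14 dBV is 5 dB over 9 dBV; at 20:1 that becomes 0.25 dB over, giving 9.25 dBV.
Stage 3: overshoot 12.25 dB → 12.25/7 = 1.75 dB → -1.25 dBV.

-1.25 dBV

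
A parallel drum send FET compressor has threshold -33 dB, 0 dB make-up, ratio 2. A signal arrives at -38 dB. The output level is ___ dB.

-38 dB is 5 dB below the -33 dB threshold, so no gain reduction is applied.
Output = input = -38 dB.

-38 dB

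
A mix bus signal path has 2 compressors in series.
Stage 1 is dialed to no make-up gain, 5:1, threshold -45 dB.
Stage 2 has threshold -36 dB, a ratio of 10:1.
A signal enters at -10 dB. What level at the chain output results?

Stage 1: -10 dB is 35 dB over -45 dB; at 5:1 that becomes 7 dB over, giving -38 dB.
Stage 2: below threshold (-38 ≤ -36); passes unchanged; output -38 dB.

-38 dB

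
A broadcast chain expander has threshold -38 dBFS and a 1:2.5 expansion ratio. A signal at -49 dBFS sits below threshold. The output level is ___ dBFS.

-65.5 dBFS

The input is 11 dB below the -38 dBFS threshold.
A 1:2.5 expander multiplies undershoot by 2.5: 11 × 2.5 = 27.5 dB below threshold.
Output = -38 − 27.5 = -65.5 dBFS.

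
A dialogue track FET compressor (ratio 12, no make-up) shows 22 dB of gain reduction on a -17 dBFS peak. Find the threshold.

-41 dBFS

Input is 24 dB above T (since output overshoot × R = input overshoot: (-39 − T)·12 = -17 − T gives T = -41 dBFS).
Check: -41 + (-17 − (-41))/12 = -41 + 2 = -39 dBFS. ✓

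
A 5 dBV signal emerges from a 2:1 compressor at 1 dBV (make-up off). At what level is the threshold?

-3 dBV

Gain reduction = 5 − 1 = 4 dB; output overshoot = GR / (R − 1) = 4 / 1 = 4 dB.
Threshold = output − output overshoot = 1 − 4 = -3 dBV.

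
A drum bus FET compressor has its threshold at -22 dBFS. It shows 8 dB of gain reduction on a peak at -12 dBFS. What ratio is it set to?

Input overshoot = -12 − (-22) = 10 dB.
Output overshoot = 10 − 8 = 2 dB.
Ratio = input overshoot / output overshoot = 10 / 2 = 5.

5:1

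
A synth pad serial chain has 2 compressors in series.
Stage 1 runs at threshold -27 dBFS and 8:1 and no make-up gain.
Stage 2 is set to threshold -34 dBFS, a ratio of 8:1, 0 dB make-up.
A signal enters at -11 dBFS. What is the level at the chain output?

-32.875 dBFS

Stage 1: -11 dBFS is 16 dB over -27 dBFS; at 8:1 that becomes 2 dB over, giving -25 dBFS.
Stage 2: 9 dB above -34 dBFS, reduced 8:1 to 1.125 dB above → -32.875 dBFS.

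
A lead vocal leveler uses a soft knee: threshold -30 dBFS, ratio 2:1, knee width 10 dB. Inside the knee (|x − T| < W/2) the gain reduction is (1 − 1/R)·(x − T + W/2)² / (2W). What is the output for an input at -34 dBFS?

-34.025 dBFS

x − T + W/2 = -34 − (-30) + 5 = 1.
GR = (1 − 1/2) × 1² / 20 = 0.5 × 1 / 20 = 0.025 dB.
Output = -34 − 0.025 = -34.025 dBFS.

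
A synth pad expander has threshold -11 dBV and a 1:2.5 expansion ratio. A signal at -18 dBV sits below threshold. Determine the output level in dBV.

-28.5 dBV

Undershoot = (-11) − (-18) = 7 dB.
At 1:2.5, that expands to 17.5 dB under threshold.
Output = -11 − 17.5 = -28.5 dBV.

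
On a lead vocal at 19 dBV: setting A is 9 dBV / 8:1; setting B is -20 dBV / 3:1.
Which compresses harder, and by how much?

B, by 17.25 dB

A: 10 dB over, compressed to 1.25 dB over, so 8.75 dB of GR.
B: 39 dB over, compressed to 13 dB over, so 26 dB of GR.
B reduces 17.25 dB more.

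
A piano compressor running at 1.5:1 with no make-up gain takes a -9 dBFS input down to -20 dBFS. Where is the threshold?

Let T be the threshold. Output overshoot = (input overshoot)/R, so -20 − T = (-9 − T)/1.5.
1.5·(-20 − T) = -9 − T → 0.5·T = -30 − (-9) = -21.
T = -21/0.5 = -42 dBFS.

-42 dBFS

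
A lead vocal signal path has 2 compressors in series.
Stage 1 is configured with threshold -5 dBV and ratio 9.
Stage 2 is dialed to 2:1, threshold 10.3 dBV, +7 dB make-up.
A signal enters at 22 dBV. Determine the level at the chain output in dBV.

5 dBV

Stage 1: 27 dB above -5 dBV, reduced 9:1 to 3 dB above → -2 dBV.
Stage 2: -2 dBV ≤ 10.3 dBV, so stage 2 doesn't engage; make-up brings it to 5 dBV.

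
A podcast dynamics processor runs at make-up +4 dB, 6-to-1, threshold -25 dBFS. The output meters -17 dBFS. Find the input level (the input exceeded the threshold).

-1 dBFS

Remove make-up: -17 − 4 = -21 dBFS.
That's 4 dB above the -25 dBFS threshold.
Before 6:1 compression the overshoot was 4 × 6 = 24 dB, so input = -25 + 24 = -1 dBFS.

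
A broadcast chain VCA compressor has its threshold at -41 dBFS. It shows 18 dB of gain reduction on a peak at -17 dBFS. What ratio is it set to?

Input overshoot = -17 − (-41) = 24 dB.
Output overshoot = 24 − 18 = 6 dB.
Ratio = input overshoot / output overshoot = 24 / 6 = 4.

4:1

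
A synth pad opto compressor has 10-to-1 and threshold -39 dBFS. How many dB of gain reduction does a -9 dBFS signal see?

-9 dBFS exceeds the threshold by 30 dB.
A 10:1 ratio leaves 3 dB of that excess.
So the signal is attenuated by 30 − 3 = 27 dB.

27 dB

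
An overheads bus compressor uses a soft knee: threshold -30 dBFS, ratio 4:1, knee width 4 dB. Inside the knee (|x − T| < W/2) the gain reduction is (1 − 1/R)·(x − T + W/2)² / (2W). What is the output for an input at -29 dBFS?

x − T + W/2 = -29 − (-30) + 2 = 3.
GR = (1 − 1/4) × 3² / 8 = 0.75 × 9 / 8 = 0.84375 dB.
Output = -29 − 0.84375 = -29.84375 dBFS.

-29.84375 dBFS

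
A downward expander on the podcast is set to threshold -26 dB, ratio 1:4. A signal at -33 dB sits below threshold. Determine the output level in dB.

The input is 7 dB below the -26 dB threshold.
A 1:4 expander multiplies undershoot by 4: 7 × 4 = 28 dB below threshold.
Output = -26 − 28 = -54 dB.

-54 dB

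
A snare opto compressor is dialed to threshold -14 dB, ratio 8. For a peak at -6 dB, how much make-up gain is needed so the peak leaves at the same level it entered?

Overshoot 8 dB → 8/8 = 1 dB after compression, so the compressed level is -14 + 1 = -13 dB.
Make-up = target − compressed = -6 − (-13) = 7 dB.

7 dB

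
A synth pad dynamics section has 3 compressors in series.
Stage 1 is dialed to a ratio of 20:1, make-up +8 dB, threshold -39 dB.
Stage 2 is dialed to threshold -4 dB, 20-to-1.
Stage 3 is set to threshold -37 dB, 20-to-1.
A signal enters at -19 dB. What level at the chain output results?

-36.65 dB

Stage 1: 20 dB above -39 dB, reduced 20:1 to 1 dB above → -38 dB; +8 dB make-up → -30 dB.
Stage 2: below threshold (-30 ≤ -4); passes unchanged; output -30 dB.
Stage 3: overshoot 7 dB → 7/20 = 0.35 dB → -36.65 dB.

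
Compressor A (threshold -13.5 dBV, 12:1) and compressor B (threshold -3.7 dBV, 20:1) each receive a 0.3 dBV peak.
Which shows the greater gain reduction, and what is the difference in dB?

A: 13.8 dB over, compressed to 1.15 dB over, so 12.65 dB of GR.
B: 4 dB over, compressed to 0.2 dB over, so 3.8 dB of GR.
A applies 8.85 dB more gain reduction.

A, by 8.85 dB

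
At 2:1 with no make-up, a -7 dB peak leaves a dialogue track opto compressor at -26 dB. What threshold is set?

-45 dB

Let T be the threshold. Output overshoot = (input overshoot)/R, so -26 − T = (-7 − T)/2.
2·(-26 − T) = -7 − T → 1·T = -52 − (-7) = -45.
T = -45/1 = -45 dB.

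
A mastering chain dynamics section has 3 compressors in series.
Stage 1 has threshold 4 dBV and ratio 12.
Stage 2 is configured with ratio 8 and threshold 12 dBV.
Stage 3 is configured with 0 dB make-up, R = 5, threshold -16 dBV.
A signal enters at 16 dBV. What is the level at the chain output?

-11.8 dBV

Stage 1: 12 dB above 4 dBV, reduced 12:1 to 1 dB above → 5 dBV.
Stage 2: 5 dBV is at or below the 12 dBV threshold — no compression; output 5 dBV.
Stage 3: 21 dB above -16 dBV, reduced 5:1 to 4.2 dB above → -11.8 dBV.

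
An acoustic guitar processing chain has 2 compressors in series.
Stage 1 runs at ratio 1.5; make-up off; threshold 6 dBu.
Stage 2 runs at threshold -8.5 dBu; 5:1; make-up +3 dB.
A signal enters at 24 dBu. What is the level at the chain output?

Stage 1: overshoot 18 dB → 18/1.5 = 12 dB → 18 dBu.
Stage 2: 18 dBu is 26.5 dB over -8.5 dBu; at 5:1 that becomes 5.3 dB over, giving -3.2 dBu; +3 dB make-up → -0.2 dBu.

-0.2 dBu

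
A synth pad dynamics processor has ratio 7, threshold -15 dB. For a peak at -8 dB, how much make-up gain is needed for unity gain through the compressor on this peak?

6 dB

Without make-up, output = threshold + overshoot/7 = -15 + 1 = -14 dB.
Gap to target: 6 dB.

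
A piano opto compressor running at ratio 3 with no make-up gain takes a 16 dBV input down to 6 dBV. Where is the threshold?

1 dBV

Input is 15 dB above T (since output overshoot × R = input overshoot: (6 − T)·3 = 16 − T gives T = 1 dBV).
Check: 1 + (16 − 1)/3 = 1 + 5 = 6 dBV. ✓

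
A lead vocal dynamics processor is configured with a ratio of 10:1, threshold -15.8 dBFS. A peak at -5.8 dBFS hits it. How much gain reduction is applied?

The signal is 10 dB above threshold.
A 10:1 ratio leaves 1 dB of that excess.
GR = overshoot in − overshoot out = 10 − 1 = 9 dB.

9 dB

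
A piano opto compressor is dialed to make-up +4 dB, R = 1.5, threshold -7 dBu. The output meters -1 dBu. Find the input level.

-4 dBu

Remove make-up: -1 − 4 = -5 dBu.
Post-compression overshoot = -5 − (-7) = 2 dB.
Input overshoot = R × output overshoot = 3 dB → input = -7 + 3 = -4 dBu.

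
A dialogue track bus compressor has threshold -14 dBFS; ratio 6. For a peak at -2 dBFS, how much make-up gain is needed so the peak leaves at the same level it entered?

Without make-up, output = threshold + overshoot/6 = -14 + 2 = -12 dBFS.
Gap to target: 10 dB.

10 dB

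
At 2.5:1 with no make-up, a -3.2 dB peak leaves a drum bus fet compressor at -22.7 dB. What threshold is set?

-35.7 dB

Input is 32.5 dB above T (since output overshoot × R = input overshoot: (-22.7 − T)·2.5 = -3.2 − T gives T = -35.7 dB).
Check: -35.7 + (-3.2 − (-35.7))/2.5 = -35.7 + 13 = -22.7 dB. ✓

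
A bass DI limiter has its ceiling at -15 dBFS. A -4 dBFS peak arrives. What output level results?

-15 dBFS

The limiter clamps the peak to its -15 dBFS ceiling.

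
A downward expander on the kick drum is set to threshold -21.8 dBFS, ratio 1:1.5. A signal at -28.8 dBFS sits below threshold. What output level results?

Below threshold, a 1:1.5 expander applies gain = (1.5−1)×(T − x) of attenuation.
(1.5−1) × 7 = 3.5 dB, so output = -28.8 − 3.5 = -32.3 dBFS.

-32.3 dBFS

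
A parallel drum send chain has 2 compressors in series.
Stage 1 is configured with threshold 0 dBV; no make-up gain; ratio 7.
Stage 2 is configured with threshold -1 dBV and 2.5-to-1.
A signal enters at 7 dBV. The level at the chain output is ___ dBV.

Stage 1: overshoot 7 dB → 7/7 = 1 dB → 1 dBV.
Stage 2: 1 dBV is 2 dB over -1 dBV; at 2.5:1 that becomes 0.8 dB over, giving -0.2 dBV.

-0.2 dBV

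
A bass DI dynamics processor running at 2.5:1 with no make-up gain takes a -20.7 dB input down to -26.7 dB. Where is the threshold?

Input is 10 dB above T (since output overshoot × R = input overshoot: (-26.7 − T)·2.5 = -20.7 − T gives T = -30.7 dB).
Check: -30.7 + (-20.7 − (-30.7))/2.5 = -30.7 + 4 = -26.7 dB. ✓

-30.7 dB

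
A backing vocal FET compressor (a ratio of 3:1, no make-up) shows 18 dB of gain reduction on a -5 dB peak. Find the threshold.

Let T be the threshold. Output overshoot = (input overshoot)/R, so -23 − T = (-5 − T)/3.
3·(-23 − T) = -5 − T → 2·T = -69 − (-5) = -64.
T = -64/2 = -32 dB.

-32 dB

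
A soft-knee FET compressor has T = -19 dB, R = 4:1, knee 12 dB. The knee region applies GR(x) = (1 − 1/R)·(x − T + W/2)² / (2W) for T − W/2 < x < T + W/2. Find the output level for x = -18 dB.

-19.53125 dB

x − T + W/2 = -18 − (-19) + 6 = 7.
GR = (1 − 1/4) × 7² / 24 = 0.75 × 49 / 24 = 1.53125 dB.
Output = -18 − 1.53125 = -19.53125 dB.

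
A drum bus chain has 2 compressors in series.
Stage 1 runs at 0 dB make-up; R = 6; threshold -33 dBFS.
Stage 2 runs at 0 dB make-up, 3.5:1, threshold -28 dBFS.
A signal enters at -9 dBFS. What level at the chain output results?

Stage 1: -9 dBFS is 24 dB over -33 dBFS; at 6:1 that becomes 4 dB over, giving -29 dBFS.
Stage 2: below threshold (-29 ≤ -28); passes unchanged; output -29 dBFS.

-29 dBFS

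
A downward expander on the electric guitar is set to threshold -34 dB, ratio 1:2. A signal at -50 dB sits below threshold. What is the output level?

The input is 16 dB below the -34 dB threshold.
A 1:2 expander multiplies undershoot by 2: 16 × 2 = 32 dB below threshold.
Output = -34 − 32 = -66 dB.

-66 dB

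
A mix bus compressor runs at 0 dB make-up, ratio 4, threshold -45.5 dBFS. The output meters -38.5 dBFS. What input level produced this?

The compressed level sits -38.5 − (-45.5) = 7 dB over threshold.
Before 4:1 compression the overshoot was 7 × 4 = 28 dB, so input = -45.5 + 28 = -17.5 dBFS.

-17.5 dBFS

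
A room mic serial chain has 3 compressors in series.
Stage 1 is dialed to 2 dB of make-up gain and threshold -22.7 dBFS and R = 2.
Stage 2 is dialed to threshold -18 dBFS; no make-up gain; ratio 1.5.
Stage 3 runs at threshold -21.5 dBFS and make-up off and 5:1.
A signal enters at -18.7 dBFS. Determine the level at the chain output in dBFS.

Stage 1: overshoot 4 dB → 4/2 = 2 dB → -20.7 dBFS; +2 dB make-up → -18.7 dBFS.
Stage 2: below threshold (-18.7 ≤ -18); passes unchanged; output -18.7 dBFS.
Stage 3: 2.8 dB above -21.5 dBFS, reduced 5:1 to 0.56 dB above → -20.94 dBFS.

-20.94 dBFS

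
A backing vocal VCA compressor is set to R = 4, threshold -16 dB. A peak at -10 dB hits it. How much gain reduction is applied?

4.5 dB

The signal is 6 dB above threshold.
At 4:1, output sits 6/4 = 1.5 dB above threshold.
GR = overshoot in − overshoot out = 6 − 1.5 = 4.5 dB.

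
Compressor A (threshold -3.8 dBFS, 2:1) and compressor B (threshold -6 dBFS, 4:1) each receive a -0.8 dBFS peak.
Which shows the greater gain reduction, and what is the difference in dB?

B, by 2.4 dB

A: GR = 3 − 3/2 = 1.5 dB.
B: GR = 5.2 − 5.2/4 = 3.9 dB.
B reduces 2.4 dB more.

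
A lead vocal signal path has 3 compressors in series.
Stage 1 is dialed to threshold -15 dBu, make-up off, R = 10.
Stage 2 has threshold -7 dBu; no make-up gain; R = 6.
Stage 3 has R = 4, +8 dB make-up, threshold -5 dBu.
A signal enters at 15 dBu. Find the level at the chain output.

-4 dBu

Stage 1: overshoot 30 dB → 30/10 = 3 dB → -12 dBu.
Stage 2: -12 dBu ≤ -7 dBu, so stage 2 doesn't engage; output -12 dBu.
Stage 3: -12 dBu is at or below the -5 dBu threshold — no compression; make-up brings it to -4 dBu.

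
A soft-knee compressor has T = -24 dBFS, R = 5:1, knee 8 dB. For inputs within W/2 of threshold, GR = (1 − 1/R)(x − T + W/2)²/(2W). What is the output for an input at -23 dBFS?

x − T + W/2 = -23 − (-24) + 4 = 5.
GR = (1 − 1/5) × 5² / 16 = 0.8 × 25 / 16 = 1.25 dB.
Output = -23 − 1.25 = -24.25 dBFS.

-24.25 dBFS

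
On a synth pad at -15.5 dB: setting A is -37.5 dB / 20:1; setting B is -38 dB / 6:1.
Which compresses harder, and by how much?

A, by 2.15 dB

A: GR = 22 − 22/20 = 20.9 dB.
B: GR = 22.5 − 22.5/6 = 18.75 dB.
Difference: 2.15 dB in favour of A.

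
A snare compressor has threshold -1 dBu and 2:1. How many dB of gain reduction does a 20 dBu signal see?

10.5 dB

Overshoot = 20 − (-1) = 21 dB.
A 2:1 ratio leaves 10.5 dB of that excess.
GR = overshoot in − overshoot out = 21 − 10.5 = 10.5 dB.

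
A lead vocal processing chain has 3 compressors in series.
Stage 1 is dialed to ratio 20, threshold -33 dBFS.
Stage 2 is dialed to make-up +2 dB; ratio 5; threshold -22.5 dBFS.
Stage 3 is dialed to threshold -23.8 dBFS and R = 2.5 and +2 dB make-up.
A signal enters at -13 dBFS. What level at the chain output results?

Stage 1: overshoot 20 dB → 20/20 = 1 dB → -32 dBFS.
Stage 2: below threshold (-32 ≤ -22.5); passes unchanged; make-up brings it to -30 dBFS.
Stage 3: -30 dBFS ≤ -23.8 dBFS, so stage 3 doesn't engage; make-up brings it to -28 dBFS.

-28 dBFS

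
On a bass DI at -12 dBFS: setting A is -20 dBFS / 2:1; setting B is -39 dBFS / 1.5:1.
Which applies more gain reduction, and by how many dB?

A: 8 dB over, compressed to 4 dB over, so 4 dB of GR.
B: 27 dB over, compressed to 18 dB over, so 9 dB of GR.
B reduces 5 dB more.

B, by 5 dB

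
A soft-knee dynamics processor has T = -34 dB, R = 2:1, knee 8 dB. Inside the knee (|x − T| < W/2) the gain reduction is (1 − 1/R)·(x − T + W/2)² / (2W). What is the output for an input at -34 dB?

-34.5 dB

x − T + W/2 = -34 − (-34) + 4 = 4.
GR = (1 − 1/2) × 4² / 16 = 0.5 × 16 / 16 = 0.5 dB.
Output = -34 − 0.5 = -34.5 dB.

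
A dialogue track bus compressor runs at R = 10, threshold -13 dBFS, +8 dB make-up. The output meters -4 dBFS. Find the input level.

Before make-up, the level was -4 − 8 = -12 dBFS.
The compressed level sits -12 − (-13) = 1 dB over threshold.
Input overshoot = R × output overshoot = 10 dB → input = -13 + 10 = -3 dBFS.

-3 dBFS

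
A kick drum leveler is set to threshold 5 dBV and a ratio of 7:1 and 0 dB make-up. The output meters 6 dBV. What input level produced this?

12 dBV

The compressed level sits 6 − 5 = 1 dB over threshold.
Before 7:1 compression the overshoot was 1 × 7 = 7 dB, so input = 5 + 7 = 12 dBV.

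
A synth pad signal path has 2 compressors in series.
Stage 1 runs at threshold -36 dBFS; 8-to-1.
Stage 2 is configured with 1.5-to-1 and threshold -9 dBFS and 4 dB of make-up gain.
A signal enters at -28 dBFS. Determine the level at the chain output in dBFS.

Stage 1: overshoot 8 dB → 8/8 = 1 dB → -35 dBFS.
Stage 2: -35 dBFS ≤ -9 dBFS, so stage 2 doesn't engage; make-up brings it to -31 dBFS.

-31 dBFS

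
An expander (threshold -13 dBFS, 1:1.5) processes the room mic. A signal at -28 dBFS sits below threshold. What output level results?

Below threshold, a 1:1.5 expander applies gain = (1.5−1)×(T − x) of attenuation.
(1.5−1) × 15 = 7.5 dB, so output = -28 − 7.5 = -35.5 dBFS.

-35.5 dBFS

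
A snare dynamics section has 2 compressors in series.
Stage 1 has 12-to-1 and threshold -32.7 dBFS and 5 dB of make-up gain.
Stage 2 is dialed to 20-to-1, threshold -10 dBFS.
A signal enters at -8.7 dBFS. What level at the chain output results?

-25.7 dBFS

Stage 1: -8.7 dBFS is 24 dB over -32.7 dBFS; at 12:1 that becomes 2 dB over, giving -30.7 dBFS; +5 dB make-up → -25.7 dBFS.
Stage 2: below threshold (-25.7 ≤ -10); passes unchanged; output -25.7 dBFS.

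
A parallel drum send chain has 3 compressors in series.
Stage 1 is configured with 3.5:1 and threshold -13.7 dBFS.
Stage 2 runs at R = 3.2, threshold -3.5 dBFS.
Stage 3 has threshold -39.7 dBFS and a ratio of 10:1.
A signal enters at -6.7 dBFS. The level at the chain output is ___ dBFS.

-36.9 dBFS

Stage 1: 7 dB above -13.7 dBFS, reduced 3.5:1 to 2 dB above → -11.7 dBFS.
Stage 2: -11.7 dBFS ≤ -3.5 dBFS, so stage 2 doesn't engage; output -11.7 dBFS.
Stage 3: overshoot 28 dB → 28/10 = 2.8 dB → -36.9 dBFS.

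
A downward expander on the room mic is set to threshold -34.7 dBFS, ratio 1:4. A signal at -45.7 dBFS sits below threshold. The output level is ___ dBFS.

Below threshold, a 1:4 expander applies gain = (4−1)×(T − x) of attenuation.
(4−1) × 11 = 33 dB, so output = -45.7 − 33 = -78.7 dBFS.

-78.7 dBFS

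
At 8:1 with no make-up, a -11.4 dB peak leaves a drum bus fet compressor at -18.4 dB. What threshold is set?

Let T be the threshold. Output overshoot = (input overshoot)/R, so -18.4 − T = (-11.4 − T)/8.
8·(-18.4 − T) = -11.4 − T → 7·T = -147.2 − (-11.4) = -135.8.
T = -135.8/7 = -19.4 dB.

-19.4 dB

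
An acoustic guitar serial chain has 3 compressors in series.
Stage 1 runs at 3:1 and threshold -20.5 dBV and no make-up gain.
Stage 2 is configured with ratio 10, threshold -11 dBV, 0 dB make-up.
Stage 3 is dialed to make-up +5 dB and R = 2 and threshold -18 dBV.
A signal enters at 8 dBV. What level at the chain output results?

-9.5 dBV

Stage 1: 28.5 dB above -20.5 dBV, reduced 3:1 to 9.5 dB above → -11 dBV.
Stage 2: -11 dBV is at or below the -11 dBV threshold — no compression; output -11 dBV.
Stage 3: overshoot 7 dB → 7/2 = 3.5 dB → -14.5 dBV; +5 dB make-up → -9.5 dBV.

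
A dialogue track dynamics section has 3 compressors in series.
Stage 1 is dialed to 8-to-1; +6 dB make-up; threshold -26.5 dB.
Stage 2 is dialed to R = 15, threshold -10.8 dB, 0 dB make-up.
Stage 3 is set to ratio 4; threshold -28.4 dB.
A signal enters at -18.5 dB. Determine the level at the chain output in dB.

-26.175 dB

Stage 1: 8 dB above -26.5 dB, reduced 8:1 to 1 dB above → -25.5 dB; +6 dB make-up → -19.5 dB.
Stage 2: -19.5 dB is at or below the -10.8 dB threshold — no compression; output -19.5 dB.
Stage 3: -19.5 dB is 8.9 dB over -28.4 dB; at 4:1 that becomes 2.225 dB over, giving -26.175 dB.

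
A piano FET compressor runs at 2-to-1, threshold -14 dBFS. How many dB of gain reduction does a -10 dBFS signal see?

The signal is 4 dB above threshold.
A 2:1 ratio leaves 2 dB of that excess.
Gain reduction = 4 − 2 = 2 dB.

2 dB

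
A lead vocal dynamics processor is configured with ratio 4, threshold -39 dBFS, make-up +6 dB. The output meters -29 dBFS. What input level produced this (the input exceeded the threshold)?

Before make-up, the level was -29 − 6 = -35 dBFS.
That's 4 dB above the -39 dBFS threshold.
Input overshoot = R × output overshoot = 16 dB → input = -39 + 16 = -23 dBFS.

-23 dBFS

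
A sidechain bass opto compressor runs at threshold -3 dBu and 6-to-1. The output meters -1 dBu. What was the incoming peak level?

9 dBu

The compressed level sits -1 − (-3) = 2 dB over threshold.
Undo the ratio: input overshoot = 2 × 6 = 12 dB, giving input = 9 dBu.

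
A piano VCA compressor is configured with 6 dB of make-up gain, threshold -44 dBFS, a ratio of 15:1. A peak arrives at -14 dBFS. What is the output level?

-36 dBFS

The input is 30 dB above the -44 dBFS threshold.
At 15:1 the overshoot is divided by 15, leaving 2 dB above threshold.
So the level is -44 + 2 = -42 dBFS; make-up adds 6 dB, giving -36 dBFS.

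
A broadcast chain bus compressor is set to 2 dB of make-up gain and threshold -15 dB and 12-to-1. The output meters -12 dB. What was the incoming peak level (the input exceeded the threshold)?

Before make-up, the level was -12 − 2 = -14 dB.
Post-compression overshoot = -14 − (-15) = 1 dB.
Input overshoot = R × output overshoot = 12 dB → input = -15 + 12 = -3 dB.

-3 dB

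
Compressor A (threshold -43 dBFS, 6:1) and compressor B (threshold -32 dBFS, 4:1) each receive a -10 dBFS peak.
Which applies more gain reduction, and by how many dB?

A: GR = 33 − 33/6 = 27.5 dB.
B: GR = 22 − 22/4 = 16.5 dB.
A reduces 11 dB more.

A, by 11 dB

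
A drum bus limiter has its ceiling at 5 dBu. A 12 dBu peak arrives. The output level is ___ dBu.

5 dBu

A brickwall limiter is an ∞:1 compressor: any input above the ceiling is clamped to 5 dBu.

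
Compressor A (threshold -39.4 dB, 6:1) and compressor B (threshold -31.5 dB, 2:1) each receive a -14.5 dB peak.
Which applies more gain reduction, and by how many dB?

A: 24.9 dB over, compressed to 4.15 dB over, so 20.75 dB of GR.
B: 17 dB over, compressed to 8.5 dB over, so 8.5 dB of GR.
A reduces 12.25 dB more.

A, by 12.25 dB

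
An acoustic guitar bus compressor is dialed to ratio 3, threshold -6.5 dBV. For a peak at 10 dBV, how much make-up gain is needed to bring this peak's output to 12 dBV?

The peak compresses to -6.5 + 16.5/3 = -1 dBV.
To reach 12 dBV requires 12 − (-1) = 13 dB of make-up.

13 dB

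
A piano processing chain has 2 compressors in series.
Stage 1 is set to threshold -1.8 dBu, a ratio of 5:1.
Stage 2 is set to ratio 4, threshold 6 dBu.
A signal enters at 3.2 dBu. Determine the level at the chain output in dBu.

-0.8 dBu

Stage 1: overshoot 5 dB → 5/5 = 1 dB → -0.8 dBu.
Stage 2: below threshold (-0.8 ≤ 6); passes unchanged; output -0.8 dBu.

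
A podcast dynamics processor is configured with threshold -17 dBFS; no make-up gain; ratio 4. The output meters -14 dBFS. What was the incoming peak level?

-5 dBFS

The compressed level sits -14 − (-17) = 3 dB over threshold.
Undo the ratio: input overshoot = 3 × 4 = 12 dB, giving input = -5 dBFS.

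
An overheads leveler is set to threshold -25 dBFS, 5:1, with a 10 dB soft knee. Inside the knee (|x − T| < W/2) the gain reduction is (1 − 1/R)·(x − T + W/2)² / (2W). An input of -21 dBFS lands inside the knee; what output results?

-24.24 dBFS

x − T + W/2 = -21 − (-25) + 5 = 9.
GR = (1 − 1/5) × 9² / 20 = 0.8 × 81 / 20 = 3.24 dB.
Output = -21 − 3.24 = -24.24 dBFS.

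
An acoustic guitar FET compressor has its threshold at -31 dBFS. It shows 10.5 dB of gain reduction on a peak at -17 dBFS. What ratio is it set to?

4:1

Input overshoot = -17 − (-31) = 14 dB.
Output overshoot = 14 − 10.5 = 3.5 dB.
Ratio = input overshoot / output overshoot = 14 / 3.5 = 4.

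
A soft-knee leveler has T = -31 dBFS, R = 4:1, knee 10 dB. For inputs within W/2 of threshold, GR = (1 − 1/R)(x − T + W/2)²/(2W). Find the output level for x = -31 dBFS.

x − T + W/2 = -31 − (-31) + 5 = 5.
GR = (1 − 1/4) × 5² / 20 = 0.75 × 25 / 20 = 0.9375 dB.
Output = -31 − 0.9375 = -31.9375 dBFS.

-31.9375 dBFS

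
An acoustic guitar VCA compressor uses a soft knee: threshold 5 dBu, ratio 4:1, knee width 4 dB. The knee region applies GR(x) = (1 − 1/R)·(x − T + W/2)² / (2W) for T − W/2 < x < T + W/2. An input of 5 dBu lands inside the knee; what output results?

x − T + W/2 = 5 − 5 + 2 = 2.
GR = (1 − 1/4) × 2² / 8 = 0.75 × 4 / 8 = 0.375 dB.
Output = 5 − 0.375 = 4.625 dBu.

4.625 dBu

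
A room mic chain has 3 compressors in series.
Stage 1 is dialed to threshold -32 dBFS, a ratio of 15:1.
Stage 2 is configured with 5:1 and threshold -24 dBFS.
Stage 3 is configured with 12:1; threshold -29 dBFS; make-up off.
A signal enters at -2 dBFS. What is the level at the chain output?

-30 dBFS

Stage 1: overshoot 30 dB → 30/15 = 2 dB → -30 dBFS.
Stage 2: -30 dBFS ≤ -24 dBFS, so stage 2 doesn't engage; output -30 dBFS.
Stage 3: -30 dBFS ≤ -29 dBFS, so stage 3 doesn't engage; output -30 dBFS.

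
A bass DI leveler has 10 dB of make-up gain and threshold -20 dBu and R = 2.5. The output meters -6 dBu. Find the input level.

Remove make-up: -6 − 10 = -16 dBu.
Post-compression overshoot = -16 − (-20) = 4 dB.
Input overshoot = R × output overshoot = 10 dB → input = -20 + 10 = -10 dBu.

-10 dBu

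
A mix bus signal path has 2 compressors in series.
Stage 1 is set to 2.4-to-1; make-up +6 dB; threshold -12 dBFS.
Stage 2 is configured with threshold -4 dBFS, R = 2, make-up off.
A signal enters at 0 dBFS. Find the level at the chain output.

-2.5 dBFS

Stage 1: overshoot 12 dB → 12/2.4 = 5 dB → -7 dBFS; +6 dB make-up → -1 dBFS.
Stage 2: 3 dB above -4 dBFS, reduced 2:1 to 1.5 dB above → -2.5 dBFS.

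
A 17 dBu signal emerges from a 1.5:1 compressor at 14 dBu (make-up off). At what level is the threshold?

Input is 9 dB above T (since output overshoot × R = input overshoot: (14 − T)·1.5 = 17 − T gives T = 8 dBu).
Check: 8 + (17 − 8)/1.5 = 8 + 6 = 14 dBu. ✓

8 dBu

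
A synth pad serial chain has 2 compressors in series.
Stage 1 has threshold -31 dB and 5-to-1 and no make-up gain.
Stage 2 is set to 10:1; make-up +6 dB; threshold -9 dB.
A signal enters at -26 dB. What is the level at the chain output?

-24 dB

Stage 1: 5 dB above -31 dB, reduced 5:1 to 1 dB above → -30 dB.
Stage 2: -30 dB ≤ -9 dB, so stage 2 doesn't engage; make-up brings it to -24 dB.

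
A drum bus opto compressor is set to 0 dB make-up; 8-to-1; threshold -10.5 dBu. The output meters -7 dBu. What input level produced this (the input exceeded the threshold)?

17.5 dBu

The compressed level sits -7 − (-10.5) = 3.5 dB over threshold.
Undo the ratio: input overshoot = 3.5 × 8 = 28 dB, giving input = 17.5 dBu.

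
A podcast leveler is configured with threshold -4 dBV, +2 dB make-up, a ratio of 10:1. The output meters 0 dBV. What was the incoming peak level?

Stripping the +2 dB make-up gives -2 dBV at the gain stage.
That's 2 dB above the -4 dBV threshold.
Before 10:1 compression the overshoot was 2 × 10 = 20 dB, so input = -4 + 20 = 16 dBV.

16 dBV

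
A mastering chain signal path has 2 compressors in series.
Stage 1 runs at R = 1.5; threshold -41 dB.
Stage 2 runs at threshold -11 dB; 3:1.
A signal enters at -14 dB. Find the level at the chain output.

-23 dB

Stage 1: overshoot 27 dB → 27/1.5 = 18 dB → -23 dB.
Stage 2: -23 dB is at or below the -11 dB threshold — no compression; output -23 dB.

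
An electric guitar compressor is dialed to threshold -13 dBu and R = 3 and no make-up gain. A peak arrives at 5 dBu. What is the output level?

-7 dBu

5 dBu sits 18 dB over threshold.
3:1 compression reduces that to 18/3 = 6 dB over.
Output = -13 + 6 = -7 dBu.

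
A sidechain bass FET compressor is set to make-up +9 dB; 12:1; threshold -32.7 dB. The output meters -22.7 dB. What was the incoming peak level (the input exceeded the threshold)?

-20.7 dB

Stripping the +9 dB make-up gives -31.7 dB at the gain stage.
The compressed level sits -31.7 − (-32.7) = 1 dB over threshold.
Input overshoot = R × output overshoot = 12 dB → input = -32.7 + 12 = -20.7 dB.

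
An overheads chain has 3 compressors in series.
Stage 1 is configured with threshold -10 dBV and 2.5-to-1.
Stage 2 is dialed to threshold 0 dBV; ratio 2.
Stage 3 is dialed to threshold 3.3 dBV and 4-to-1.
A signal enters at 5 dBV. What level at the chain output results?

Stage 1: 15 dB above -10 dBV, reduced 2.5:1 to 6 dB above → -4 dBV.
Stage 2: -4 dBV is at or below the 0 dBV threshold — no compression; output -4 dBV.
Stage 3: -4 dBV ≤ 3.3 dBV, so stage 3 doesn't engage; output -4 dBV.

-4 dBV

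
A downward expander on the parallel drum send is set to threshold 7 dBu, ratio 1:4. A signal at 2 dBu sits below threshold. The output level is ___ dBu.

Undershoot = 7 − 2 = 5 dB.
At 1:4, that expands to 20 dB under threshold.
Output = 7 − 20 = -13 dBu.

-13 dBu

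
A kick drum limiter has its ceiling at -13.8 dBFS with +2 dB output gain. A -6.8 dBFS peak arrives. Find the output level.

A brickwall limiter is an ∞:1 compressor: any input above the ceiling is clamped to -13.8 dBFS.
Output gain then adds 2 dB: -13.8 + 2 = -11.8 dBFS.

-11.8 dBFS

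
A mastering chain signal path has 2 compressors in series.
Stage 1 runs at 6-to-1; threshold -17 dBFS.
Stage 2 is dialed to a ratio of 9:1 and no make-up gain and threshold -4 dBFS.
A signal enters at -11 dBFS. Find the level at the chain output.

-16 dBFS

Stage 1: 6 dB above -17 dBFS, reduced 6:1 to 1 dB above → -16 dBFS.
Stage 2: -16 dBFS is at or below the -4 dBFS threshold — no compression; output -16 dBFS.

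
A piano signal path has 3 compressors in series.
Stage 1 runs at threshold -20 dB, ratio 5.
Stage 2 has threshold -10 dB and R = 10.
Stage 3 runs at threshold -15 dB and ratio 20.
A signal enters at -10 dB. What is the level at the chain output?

Stage 1: 10 dB above -20 dB, reduced 5:1 to 2 dB above → -18 dB.
Stage 2: below threshold (-18 ≤ -10); passes unchanged; output -18 dB.
Stage 3: -18 dB ≤ -15 dB, so stage 3 doesn't engage; output -18 dB.

-18 dB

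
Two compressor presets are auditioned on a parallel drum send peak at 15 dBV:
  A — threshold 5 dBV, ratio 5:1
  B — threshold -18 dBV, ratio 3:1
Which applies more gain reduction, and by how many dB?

B, by 14 dB

A: overshoot 10 dB → output overshoot 2 dB → GR 8 dB.
B: overshoot 33 dB → output overshoot 11 dB → GR 22 dB.
Difference: 14 dB in favour of B.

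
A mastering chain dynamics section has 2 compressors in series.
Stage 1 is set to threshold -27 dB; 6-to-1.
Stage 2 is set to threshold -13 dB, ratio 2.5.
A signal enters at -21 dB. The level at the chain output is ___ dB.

Stage 1: overshoot 6 dB → 6/6 = 1 dB → -26 dB.
Stage 2: -26 dB ≤ -13 dB, so stage 2 doesn't engage; output -26 dB.

-26 dB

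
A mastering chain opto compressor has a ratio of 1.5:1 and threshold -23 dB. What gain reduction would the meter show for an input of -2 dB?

Overshoot = -2 − (-23) = 21 dB.
At 1.5:1, output sits 21/1.5 = 14 dB above threshold.
Gain reduction = 21 − 14 = 7 dB.

7 dB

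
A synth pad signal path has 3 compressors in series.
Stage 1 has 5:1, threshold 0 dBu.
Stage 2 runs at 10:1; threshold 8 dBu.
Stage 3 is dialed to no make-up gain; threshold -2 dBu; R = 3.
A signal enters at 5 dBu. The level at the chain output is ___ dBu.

Stage 1: overshoot 5 dB → 5/5 = 1 dB → 1 dBu.
Stage 2: below threshold (1 ≤ 8); passes unchanged; output 1 dBu.
Stage 3: overshoot 3 dB → 3/3 = 1 dB → -1 dBu.

-1 dBu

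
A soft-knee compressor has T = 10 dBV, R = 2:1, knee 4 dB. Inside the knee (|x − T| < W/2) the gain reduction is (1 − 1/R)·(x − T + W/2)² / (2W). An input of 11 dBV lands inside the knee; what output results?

x − T + W/2 = 11 − 10 + 2 = 3.
GR = (1 − 1/2) × 3² / 8 = 0.5 × 9 / 8 = 0.5625 dB.
Output = 11 − 0.5625 = 10.4375 dBV.

10.4375 dBV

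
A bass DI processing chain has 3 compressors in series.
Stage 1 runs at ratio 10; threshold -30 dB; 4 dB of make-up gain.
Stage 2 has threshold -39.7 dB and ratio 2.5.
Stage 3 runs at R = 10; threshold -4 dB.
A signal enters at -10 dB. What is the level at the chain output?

Stage 1: 20 dB above -30 dB, reduced 10:1 to 2 dB above → -28 dB; +4 dB make-up → -24 dB.
Stage 2: -24 dB is 15.7 dB over -39.7 dB; at 2.5:1 that becomes 6.28 dB over, giving -33.42 dB.
Stage 3: below threshold (-33.42 ≤ -4); passes unchanged; output -33.42 dB.

-33.42 dB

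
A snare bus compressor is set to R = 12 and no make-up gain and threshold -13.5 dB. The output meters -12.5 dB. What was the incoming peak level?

Post-compression overshoot = -12.5 − (-13.5) = 1 dB.
Undo the ratio: input overshoot = 1 × 12 = 12 dB, giving input = -1.5 dB.

-1.5 dB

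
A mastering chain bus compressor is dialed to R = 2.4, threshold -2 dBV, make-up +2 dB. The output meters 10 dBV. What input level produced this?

Before make-up, the level was 10 − 2 = 8 dBV.
The compressed level sits 8 − (-2) = 10 dB over threshold.
Input overshoot = R × output overshoot = 24 dB → input = -2 + 24 = 22 dBV.

22 dBV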